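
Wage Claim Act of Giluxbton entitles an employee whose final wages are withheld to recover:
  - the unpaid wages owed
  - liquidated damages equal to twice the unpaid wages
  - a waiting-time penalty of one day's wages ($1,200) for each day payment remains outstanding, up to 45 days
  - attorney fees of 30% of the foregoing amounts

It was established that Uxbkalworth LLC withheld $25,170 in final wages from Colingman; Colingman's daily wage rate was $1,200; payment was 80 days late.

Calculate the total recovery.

Doubled: 2 × $25,170 = $50,340
Penalty days: min(80, 45) = 45
Waiting-time penalty: 45 × $1,200 = $54,000
Subtotal: $25,170 + $50,340 + $54,000 = $129,510
Attorney fees: 30% of $129,510 = $38,853
Total award: $129,510 + $38,853 = $168,363

$168,363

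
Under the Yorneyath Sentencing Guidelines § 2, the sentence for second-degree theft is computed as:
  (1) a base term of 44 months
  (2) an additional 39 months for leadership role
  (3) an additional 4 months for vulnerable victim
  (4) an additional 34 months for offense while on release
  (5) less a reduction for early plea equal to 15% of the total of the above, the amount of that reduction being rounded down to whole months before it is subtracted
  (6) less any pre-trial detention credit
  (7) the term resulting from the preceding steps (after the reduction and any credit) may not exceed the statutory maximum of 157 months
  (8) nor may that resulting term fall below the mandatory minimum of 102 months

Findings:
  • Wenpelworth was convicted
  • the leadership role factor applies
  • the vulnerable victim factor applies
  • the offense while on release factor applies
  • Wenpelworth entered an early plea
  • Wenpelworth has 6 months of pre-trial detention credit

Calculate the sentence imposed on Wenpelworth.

Leadership role enhancement: +39 months
Vulnerable victim enhancement: +4 months
Offense while on release enhancement: +34 months
Adjusted term: 44 months + 39 months + 4 months + 34 months = 121 months
Early plea reduction: 15% of 121 months = 18 months (rounded down)
After reduction: 121 − 18 = 103 months
Less pre-trial detention credit: 103 months − 6 months = 97 months
Cap at 157 months: 97 months is within the cap, no reduction.
Minimum 102 months: 97 months is below the minimum → 102 months

102 months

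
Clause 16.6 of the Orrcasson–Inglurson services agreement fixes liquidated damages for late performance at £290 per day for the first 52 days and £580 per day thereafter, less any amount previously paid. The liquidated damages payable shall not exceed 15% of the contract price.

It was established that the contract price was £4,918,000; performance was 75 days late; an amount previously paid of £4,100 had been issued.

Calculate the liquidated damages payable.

First 52 days: 52 × £290 = £15,080
Remaining days: (75 − 52) × £580 = £13,340
Accrued per-day damages: £15,080 + £13,340 = £28,420
Less amount previously paid: £28,420 − £4,100 = £24,320
Cap: 15% of £4,918,000 = £737,700
Cap at £737,700: £24,320 is within the cap, no reduction.

£24,320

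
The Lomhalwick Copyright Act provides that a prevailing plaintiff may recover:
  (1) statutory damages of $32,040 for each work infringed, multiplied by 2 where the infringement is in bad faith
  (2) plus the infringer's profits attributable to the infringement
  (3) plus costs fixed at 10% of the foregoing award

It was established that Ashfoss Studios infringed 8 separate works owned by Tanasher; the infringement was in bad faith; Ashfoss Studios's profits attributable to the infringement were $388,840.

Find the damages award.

$991,628

Statutory damages: 8 × $32,040 = $256,320
Doubled: 2 × $256,320 = $512,640
Combined award: $512,640 + $388,840 = $901,480
Costs: 10% of $901,480 = $90,148
Award plus costs: $901,480 + $90,148 = $991,628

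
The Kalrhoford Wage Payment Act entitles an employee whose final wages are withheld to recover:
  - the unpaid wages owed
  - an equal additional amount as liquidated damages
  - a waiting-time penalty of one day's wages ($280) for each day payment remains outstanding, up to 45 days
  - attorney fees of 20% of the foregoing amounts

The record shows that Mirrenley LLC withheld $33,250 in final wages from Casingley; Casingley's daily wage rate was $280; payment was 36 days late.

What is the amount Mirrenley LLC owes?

$91,896

Liquidated damages (equal amount): $33,250
Penalty days: min(36, 45) = 36
Waiting-time penalty: 36 × $280 = $10,080
Subtotal: $33,250 + $33,250 + $10,080 = $76,580
Attorney fees: 20% of $76,580 = $15,316
Total award: $76,580 + $15,316 = $91,896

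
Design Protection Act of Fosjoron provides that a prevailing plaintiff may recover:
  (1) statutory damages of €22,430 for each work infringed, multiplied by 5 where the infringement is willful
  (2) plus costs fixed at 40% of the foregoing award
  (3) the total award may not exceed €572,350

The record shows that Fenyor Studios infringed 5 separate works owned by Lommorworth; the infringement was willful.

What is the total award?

Statutory damages: 5 × €22,430 = €112,150
Multiplied by 5: 5 × €112,150 = €560,750
Costs: 40% of €560,750 = €224,300
Award plus costs: €560,750 + €224,300 = €785,050
Cap at €572,350: €785,050 exceeds the cap → €572,350

€572,350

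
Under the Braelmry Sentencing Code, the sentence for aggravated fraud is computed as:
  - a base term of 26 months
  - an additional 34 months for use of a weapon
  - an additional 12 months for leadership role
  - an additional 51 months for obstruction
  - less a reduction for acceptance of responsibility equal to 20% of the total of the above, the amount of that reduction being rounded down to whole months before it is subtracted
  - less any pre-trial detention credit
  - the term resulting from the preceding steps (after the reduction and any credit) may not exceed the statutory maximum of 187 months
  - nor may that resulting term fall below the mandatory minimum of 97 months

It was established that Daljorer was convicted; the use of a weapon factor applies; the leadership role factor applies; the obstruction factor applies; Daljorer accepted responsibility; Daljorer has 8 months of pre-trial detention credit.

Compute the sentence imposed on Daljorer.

Use of a weapon enhancement: +34 months
Leadership role enhancement: +12 months
Obstruction enhancement: +51 months
Adjusted term: 26 months + 34 months + 12 months + 51 months = 123 months
Acceptance of responsibility reduction: 20% of 123 months = 24 months (rounded down)
After reduction: 123 − 24 = 99 months
Less pre-trial detention credit: 99 months − 8 months = 91 months
Cap at 187 months: 91 months is within the cap, no reduction.
Minimum 97 months: 91 months is below the minimum → 97 months

97 months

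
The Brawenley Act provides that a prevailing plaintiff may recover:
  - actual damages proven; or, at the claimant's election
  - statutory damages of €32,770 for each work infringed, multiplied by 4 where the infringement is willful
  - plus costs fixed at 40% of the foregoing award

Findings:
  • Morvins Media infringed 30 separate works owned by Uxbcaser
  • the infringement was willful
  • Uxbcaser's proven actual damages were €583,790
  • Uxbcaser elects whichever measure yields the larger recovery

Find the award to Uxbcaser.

€5,505,360

Statutory damages: 30 × €32,770 = €983,100
Multiplied by 4: 4 × €983,100 = €3,932,400
Greater of actual damages (€583,790) or enhanced statutory damages (€3,932,400): €3,932,400
Costs: 40% of €3,932,400 = €1,572,960
Award plus costs: €3,932,400 + €1,572,960 = €5,505,360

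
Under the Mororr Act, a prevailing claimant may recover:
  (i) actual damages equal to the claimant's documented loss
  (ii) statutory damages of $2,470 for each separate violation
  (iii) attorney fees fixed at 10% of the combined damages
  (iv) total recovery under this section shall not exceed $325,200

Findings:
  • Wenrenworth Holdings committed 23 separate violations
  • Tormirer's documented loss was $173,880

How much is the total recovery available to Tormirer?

Statutory damages: 23 × $2,470 = $56,810
Combined damages: $173,880 + $56,810 = $230,690
Attorney fees: 10% of $230,690 = $23,069
Total before cap: $230,690 + $23,069 = $253,759
Cap at $325,200: $253,759 is within the cap, no reduction.

$253,759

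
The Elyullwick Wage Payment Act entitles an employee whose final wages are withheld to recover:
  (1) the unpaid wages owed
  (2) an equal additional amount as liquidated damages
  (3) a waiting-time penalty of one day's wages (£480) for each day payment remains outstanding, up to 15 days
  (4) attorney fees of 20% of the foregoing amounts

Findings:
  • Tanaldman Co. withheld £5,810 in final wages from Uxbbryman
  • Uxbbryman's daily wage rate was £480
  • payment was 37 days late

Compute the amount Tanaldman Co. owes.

£22,584

Liquidated damages (equal amount): £5,810
Penalty days: min(37, 15) = 15
Waiting-time penalty: 15 × £480 = £7,200
Subtotal: £5,810 + £5,810 + £7,200 = £18,820
Attorney fees: 20% of £18,820 = £3,764
Total award: £18,820 + £3,764 = £22,584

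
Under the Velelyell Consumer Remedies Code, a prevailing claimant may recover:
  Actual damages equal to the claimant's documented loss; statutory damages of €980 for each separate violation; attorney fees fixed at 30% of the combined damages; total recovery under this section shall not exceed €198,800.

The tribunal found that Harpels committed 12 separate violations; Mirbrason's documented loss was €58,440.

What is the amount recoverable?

Statutory damages: 12 × €980 = €11,760
Combined damages: €58,440 + €11,760 = €70,200
Attorney fees: 30% of €70,200 = €21,060
Total before cap: €70,200 + €21,060 = €91,260
Cap at €198,800: €91,260 is within the cap, no reduction.

Total recovery: €91,260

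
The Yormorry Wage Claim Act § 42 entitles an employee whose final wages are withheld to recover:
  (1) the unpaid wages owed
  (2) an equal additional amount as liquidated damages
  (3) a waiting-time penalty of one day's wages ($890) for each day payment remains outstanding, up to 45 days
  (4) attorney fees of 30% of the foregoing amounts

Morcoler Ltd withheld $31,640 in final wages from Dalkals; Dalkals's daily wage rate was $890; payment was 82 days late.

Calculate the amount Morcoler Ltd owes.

$134,329

Liquidated damages (equal amount): $31,640
Penalty days: min(82, 45) = 45
Waiting-time penalty: 45 × $890 = $40,050
Subtotal: $31,640 + $31,640 + $40,050 = $103,330
Attorney fees: 30% of $103,330 = $30,999
Total award: $103,330 + $30,999 = $134,329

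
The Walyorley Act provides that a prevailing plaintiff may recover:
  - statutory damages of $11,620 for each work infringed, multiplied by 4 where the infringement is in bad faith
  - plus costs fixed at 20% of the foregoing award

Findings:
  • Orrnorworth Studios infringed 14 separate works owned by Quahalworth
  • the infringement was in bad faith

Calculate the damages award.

Statutory damages: 14 × $11,620 = $162,680
Multiplied by 4: 4 × $162,680 = $650,720
Costs: 20% of $650,720 = $130,144
Award plus costs: $650,720 + $130,144 = $780,864

$780,864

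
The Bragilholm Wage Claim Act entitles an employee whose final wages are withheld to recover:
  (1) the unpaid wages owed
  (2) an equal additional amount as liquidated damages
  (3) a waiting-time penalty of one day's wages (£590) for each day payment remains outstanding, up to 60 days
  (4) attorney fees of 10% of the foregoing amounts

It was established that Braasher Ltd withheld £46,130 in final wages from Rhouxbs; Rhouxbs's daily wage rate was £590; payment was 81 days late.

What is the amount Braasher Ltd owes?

Liquidated damages (equal amount): £46,130
Penalty days: min(81, 60) = 60
Waiting-time penalty: 60 × £590 = £35,400
Subtotal: £46,130 + £46,130 + £35,400 = £127,660
Attorney fees: 10% of £127,660 = £12,766
Total award: £127,660 + £12,766 = £140,426

£140,426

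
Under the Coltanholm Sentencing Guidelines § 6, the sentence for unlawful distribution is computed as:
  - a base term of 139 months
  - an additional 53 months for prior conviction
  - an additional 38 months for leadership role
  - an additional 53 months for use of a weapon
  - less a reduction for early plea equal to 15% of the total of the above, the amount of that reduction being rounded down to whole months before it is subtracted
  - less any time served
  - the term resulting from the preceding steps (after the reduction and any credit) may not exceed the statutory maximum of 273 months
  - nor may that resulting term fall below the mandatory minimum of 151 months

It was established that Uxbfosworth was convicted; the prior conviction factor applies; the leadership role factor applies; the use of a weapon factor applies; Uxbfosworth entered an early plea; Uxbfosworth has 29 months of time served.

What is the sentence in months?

Sentence: 212 months

Prior conviction enhancement: +53 months
Leadership role enhancement: +38 months
Use of a weapon enhancement: +53 months
Adjusted term: 139 months + 53 months + 38 months + 53 months = 283 months
Early plea reduction: 15% of 283 months = 42 months (rounded down)
After reduction: 283 − 42 = 241 months
Less time served: 241 months − 29 months = 212 months
Cap at 273 months: 212 months is within the cap, no reduction.
Minimum 151 months: 212 months meets the minimum, no increase.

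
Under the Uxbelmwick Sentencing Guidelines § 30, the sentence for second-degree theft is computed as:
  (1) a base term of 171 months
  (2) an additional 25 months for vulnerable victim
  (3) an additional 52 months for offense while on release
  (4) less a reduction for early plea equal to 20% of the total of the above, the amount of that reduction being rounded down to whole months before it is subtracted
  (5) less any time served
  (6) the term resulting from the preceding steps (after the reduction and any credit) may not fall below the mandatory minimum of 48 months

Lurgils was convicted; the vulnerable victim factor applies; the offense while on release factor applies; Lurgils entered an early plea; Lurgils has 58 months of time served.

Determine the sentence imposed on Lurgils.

Vulnerable victim enhancement: +25 months
Offense while on release enhancement: +52 months
Adjusted term: 171 months + 25 months + 52 months = 248 months
Early plea reduction: 20% of 248 months = 49 months (rounded down)
After reduction: 248 − 49 = 199 months
Less time served: 199 months − 58 months = 141 months
Minimum 48 months: 141 months meets the minimum, no increase.

141 months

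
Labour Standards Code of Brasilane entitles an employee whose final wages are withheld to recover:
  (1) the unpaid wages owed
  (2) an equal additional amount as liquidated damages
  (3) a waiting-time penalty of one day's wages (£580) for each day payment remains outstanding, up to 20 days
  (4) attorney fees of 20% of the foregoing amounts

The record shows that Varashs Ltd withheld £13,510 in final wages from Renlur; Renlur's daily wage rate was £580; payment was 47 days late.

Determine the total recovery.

Liquidated damages (equal amount): £13,510
Penalty days: min(47, 20) = 20
Waiting-time penalty: 20 × £580 = £11,600
Subtotal: £13,510 + £13,510 + £11,600 = £38,620
Attorney fees: 20% of £38,620 = £7,724
Total award: £38,620 + £7,724 = £46,344

£46,344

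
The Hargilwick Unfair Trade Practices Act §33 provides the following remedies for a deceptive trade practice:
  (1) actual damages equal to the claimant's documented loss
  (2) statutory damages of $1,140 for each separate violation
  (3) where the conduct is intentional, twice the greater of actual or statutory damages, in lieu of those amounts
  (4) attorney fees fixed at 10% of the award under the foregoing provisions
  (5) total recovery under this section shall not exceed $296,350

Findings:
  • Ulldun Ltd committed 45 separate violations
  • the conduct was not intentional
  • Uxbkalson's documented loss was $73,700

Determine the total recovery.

Total recovery: $137,500

Statutory damages: 45 × $1,140 = $51,300
Conduct not intentional: the in-lieu enhancement does not apply.
Actual plus statutory damages: $73,700 + $51,300 = $125,000
Attorney fees: 10% of $125,000 = $12,500
Total before cap: $125,000 + $12,500 = $137,500
Cap at $296,350: $137,500 is within the cap, no reduction.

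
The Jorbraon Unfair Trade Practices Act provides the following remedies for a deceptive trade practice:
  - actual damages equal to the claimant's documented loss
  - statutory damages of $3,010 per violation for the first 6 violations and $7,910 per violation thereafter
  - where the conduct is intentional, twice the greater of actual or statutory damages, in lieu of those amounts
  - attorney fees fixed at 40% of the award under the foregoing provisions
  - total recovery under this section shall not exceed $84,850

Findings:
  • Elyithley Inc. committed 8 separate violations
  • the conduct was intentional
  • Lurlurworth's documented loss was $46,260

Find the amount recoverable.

$84,850

First 6 violations: 6 × $3,010 = $18,060
Remaining violations: (8 − 6) × $7,910 = $15,820
Statutory damages: $18,060 + $15,820 = $33,880
Greater of actual damages ($46,260) or statutory damages ($33,880): $46,260
Doubled: 2 × $46,260 = $92,520
Attorney fees: 40% of $92,520 = $37,008
Total before cap: $92,520 + $37,008 = $129,528
Cap at $84,850: $129,528 exceeds the cap → $84,850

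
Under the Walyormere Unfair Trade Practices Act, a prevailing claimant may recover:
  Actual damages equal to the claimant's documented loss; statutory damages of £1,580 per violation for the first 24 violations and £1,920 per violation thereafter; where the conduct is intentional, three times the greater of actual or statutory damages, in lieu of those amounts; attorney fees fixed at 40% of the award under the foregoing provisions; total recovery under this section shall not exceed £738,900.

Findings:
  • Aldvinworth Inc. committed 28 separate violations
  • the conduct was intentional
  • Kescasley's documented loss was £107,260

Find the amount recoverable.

£450,492

First 24 violations: 24 × £1,580 = £37,920
Remaining violations: (28 − 24) × £1,920 = £7,680
Statutory damages: £37,920 + £7,680 = £45,600
Greater of actual damages (£107,260) or statutory damages (£45,600): £107,260
Trebled: 3 × £107,260 = £321,780
Attorney fees: 40% of £321,780 = £128,712
Total before cap: £321,780 + £128,712 = £450,492
Cap at £738,900: £450,492 is within the cap, no reduction.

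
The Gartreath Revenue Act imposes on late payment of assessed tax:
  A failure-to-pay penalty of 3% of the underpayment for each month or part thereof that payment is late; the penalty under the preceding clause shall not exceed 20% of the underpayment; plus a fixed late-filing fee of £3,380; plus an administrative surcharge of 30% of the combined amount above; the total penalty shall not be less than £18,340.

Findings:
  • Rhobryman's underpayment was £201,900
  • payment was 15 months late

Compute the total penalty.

Accrued rate: 3% × 15 = 45%, capped at 20% → 20%
Failure-to-pay penalty: 20% of £201,900 = £40,380
Penalty before surcharge: £40,380 + £3,380 = £43,760
Administrative surcharge: 30% of £43,760 = £13,128
Total penalty: £43,760 + £13,128 = £56,888
Minimum £18,340: £56,888 meets the minimum, no increase.

£56,888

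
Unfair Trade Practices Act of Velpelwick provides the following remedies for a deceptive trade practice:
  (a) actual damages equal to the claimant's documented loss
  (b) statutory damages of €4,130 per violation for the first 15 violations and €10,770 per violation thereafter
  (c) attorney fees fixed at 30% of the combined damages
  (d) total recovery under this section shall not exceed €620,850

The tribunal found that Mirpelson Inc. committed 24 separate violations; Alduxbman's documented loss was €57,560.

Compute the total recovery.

First 15 violations: 15 × €4,130 = €61,950
Remaining violations: (24 − 15) × €10,770 = €96,930
Statutory damages: €61,950 + €96,930 = €158,880
Combined damages: €57,560 + €158,880 = €216,440
Attorney fees: 30% of €216,440 = €64,932
Total before cap: €216,440 + €64,932 = €281,372
Cap at €620,850: €281,372 is within the cap, no reduction.

€281,372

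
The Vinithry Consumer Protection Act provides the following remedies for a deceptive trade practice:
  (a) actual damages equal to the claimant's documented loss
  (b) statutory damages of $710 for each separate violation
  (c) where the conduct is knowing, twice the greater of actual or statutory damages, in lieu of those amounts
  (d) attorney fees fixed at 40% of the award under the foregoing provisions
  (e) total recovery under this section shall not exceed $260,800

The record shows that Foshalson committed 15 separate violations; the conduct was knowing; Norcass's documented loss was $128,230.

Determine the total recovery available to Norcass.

$260,800

Statutory damages: 15 × $710 = $10,650
Greater of actual damages ($128,230) or statutory damages ($10,650): $128,230
Doubled: 2 × $128,230 = $256,460
Attorney fees: 40% of $256,460 = $102,584
Total before cap: $256,460 + $102,584 = $359,044
Cap at $260,800: $359,044 exceeds the cap → $260,800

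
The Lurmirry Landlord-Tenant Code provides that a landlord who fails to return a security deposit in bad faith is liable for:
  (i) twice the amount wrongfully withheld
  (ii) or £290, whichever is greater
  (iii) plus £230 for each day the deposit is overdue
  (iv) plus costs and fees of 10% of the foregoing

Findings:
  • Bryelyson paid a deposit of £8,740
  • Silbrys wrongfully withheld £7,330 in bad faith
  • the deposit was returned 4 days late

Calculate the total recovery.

Doubled: 2 × £7,330 = £14,660
Minimum £290: £14,660 meets the minimum, no increase.
Late-return penalty: 4 × £230 = £920
Damages plus late penalty: £14,660 + £920 = £15,580
Costs and fees: 10% of £15,580 = £1,558
Total recovery: £15,580 + £1,558 = £17,138

£17,138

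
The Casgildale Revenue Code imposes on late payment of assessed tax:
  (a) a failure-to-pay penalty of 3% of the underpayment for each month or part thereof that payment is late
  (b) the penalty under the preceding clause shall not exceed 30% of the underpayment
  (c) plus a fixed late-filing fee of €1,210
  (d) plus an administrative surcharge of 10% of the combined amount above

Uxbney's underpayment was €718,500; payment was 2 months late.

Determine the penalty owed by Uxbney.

Accrued rate: 3% × 2 = 6%, capped at 30% → 6%
Failure-to-pay penalty: 6% of €718,500 = €43,110
Penalty before surcharge: €43,110 + €1,210 = €44,320
Administrative surcharge: 10% of €44,320 = €4,432
Total penalty: €44,320 + €4,432 = €48,752

€48,752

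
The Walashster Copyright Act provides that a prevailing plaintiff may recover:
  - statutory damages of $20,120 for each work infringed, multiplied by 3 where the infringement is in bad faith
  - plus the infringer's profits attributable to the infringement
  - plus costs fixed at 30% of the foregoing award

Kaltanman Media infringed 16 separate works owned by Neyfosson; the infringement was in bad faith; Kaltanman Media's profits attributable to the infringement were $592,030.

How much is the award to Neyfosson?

Statutory damages: 16 × $20,120 = $321,920
Trebled: 3 × $321,920 = $965,760
Combined award: $965,760 + $592,030 = $1,557,790
Costs: 30% of $1,557,790 = $467,337
Award plus costs: $1,557,790 + $467,337 = $2,025,127

$2,025,127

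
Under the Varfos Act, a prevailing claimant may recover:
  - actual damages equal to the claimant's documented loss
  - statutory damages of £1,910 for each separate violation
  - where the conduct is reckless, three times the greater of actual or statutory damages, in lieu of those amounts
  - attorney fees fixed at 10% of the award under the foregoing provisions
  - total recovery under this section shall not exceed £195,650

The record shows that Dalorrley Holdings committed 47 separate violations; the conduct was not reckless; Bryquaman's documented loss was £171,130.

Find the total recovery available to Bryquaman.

£195,650

Statutory damages: 47 × £1,910 = £89,770
Conduct not reckless: the in-lieu enhancement does not apply.
Actual plus statutory damages: £171,130 + £89,770 = £260,900
Attorney fees: 10% of £260,900 = £26,090
Total before cap: £260,900 + £26,090 = £286,990
Cap at £195,650: £286,990 exceeds the cap → £195,650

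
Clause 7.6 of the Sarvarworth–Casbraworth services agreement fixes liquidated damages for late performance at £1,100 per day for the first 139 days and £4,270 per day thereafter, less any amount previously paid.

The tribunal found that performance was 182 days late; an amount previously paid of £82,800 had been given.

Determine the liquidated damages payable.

First 139 days: 139 × £1,100 = £152,900
Remaining days: (182 − 139) × £4,270 = £183,610
Accrued per-day damages: £152,900 + £183,610 = £336,510
Less amount previously paid: £336,510 − £82,800 = £253,710

£253,710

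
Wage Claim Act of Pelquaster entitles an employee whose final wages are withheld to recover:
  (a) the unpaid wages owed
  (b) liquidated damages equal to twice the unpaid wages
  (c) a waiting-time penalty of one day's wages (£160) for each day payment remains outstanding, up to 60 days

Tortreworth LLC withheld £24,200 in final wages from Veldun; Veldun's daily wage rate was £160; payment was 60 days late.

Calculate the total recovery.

Doubled: 2 × £24,200 = £48,400
Penalty days: min(60, 60) = 60
Waiting-time penalty: 60 × £160 = £9,600
Total award: £24,200 + £48,400 + £9,600 = £82,200

Total award: £82,200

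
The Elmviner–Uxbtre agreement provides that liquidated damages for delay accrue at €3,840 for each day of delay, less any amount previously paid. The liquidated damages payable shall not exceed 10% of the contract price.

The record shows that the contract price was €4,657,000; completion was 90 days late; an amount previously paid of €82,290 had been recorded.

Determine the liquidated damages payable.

Per-day damages: 90 × €3,840 = €345,600
Less amount previously paid: €345,600 − €82,290 = €263,310
Cap: 10% of €4,657,000 = €465,700
Cap at €465,700: €263,310 is within the cap, no reduction.

€263,310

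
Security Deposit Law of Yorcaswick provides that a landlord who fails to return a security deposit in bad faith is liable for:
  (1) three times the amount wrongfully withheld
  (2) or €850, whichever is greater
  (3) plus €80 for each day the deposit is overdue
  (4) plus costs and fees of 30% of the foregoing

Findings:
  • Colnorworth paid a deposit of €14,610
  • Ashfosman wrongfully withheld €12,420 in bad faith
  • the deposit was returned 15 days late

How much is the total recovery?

Trebled: 3 × €12,420 = €37,260
Minimum €850: €37,260 meets the minimum, no increase.
Late-return penalty: 15 × €80 = €1,200
Damages plus late penalty: €37,260 + €1,200 = €38,460
Costs and fees: 30% of €38,460 = €11,538
Total recovery: €38,460 + €11,538 = €49,998

€49,998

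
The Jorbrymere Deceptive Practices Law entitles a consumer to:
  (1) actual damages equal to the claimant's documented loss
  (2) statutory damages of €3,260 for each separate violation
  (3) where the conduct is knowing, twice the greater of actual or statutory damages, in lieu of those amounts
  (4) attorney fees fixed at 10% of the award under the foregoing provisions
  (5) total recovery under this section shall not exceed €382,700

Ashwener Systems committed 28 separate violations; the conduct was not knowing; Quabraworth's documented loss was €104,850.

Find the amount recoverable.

€215,743

Statutory damages: 28 × €3,260 = €91,280
Conduct not knowing: the in-lieu enhancement does not apply.
Actual plus statutory damages: €104,850 + €91,280 = €196,130
Attorney fees: 10% of €196,130 = €19,613
Total before cap: €196,130 + €19,613 = €215,743
Cap at €382,700: €215,743 is within the cap, no reduction.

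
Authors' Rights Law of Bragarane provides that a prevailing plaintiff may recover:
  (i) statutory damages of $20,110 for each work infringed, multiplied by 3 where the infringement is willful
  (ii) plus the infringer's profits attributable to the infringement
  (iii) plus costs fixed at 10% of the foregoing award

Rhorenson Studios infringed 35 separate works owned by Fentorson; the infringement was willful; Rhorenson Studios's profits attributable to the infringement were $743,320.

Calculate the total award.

$3,140,357

Statutory damages: 35 × $20,110 = $703,850
Trebled: 3 × $703,850 = $2,111,550
Combined award: $2,111,550 + $743,320 = $2,854,870
Costs: 10% of $2,854,870 = $285,487
Award plus costs: $2,854,870 + $285,487 = $3,140,357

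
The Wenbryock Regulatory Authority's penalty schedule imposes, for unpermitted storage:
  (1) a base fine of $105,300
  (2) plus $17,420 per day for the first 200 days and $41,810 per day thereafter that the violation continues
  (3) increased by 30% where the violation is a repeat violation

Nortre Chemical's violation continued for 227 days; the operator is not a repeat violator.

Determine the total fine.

$4,718,170

First 200 days: 200 × $17,420 = $3,484,000
Remaining days: (227 − 200) × $41,810 = $1,128,870
Per-day component: $3,484,000 + $1,128,870 = $4,612,870
Base plus per-day: $105,300 + $4,612,870 = $4,718,170
The operator is not a repeat violator: no 30% increase.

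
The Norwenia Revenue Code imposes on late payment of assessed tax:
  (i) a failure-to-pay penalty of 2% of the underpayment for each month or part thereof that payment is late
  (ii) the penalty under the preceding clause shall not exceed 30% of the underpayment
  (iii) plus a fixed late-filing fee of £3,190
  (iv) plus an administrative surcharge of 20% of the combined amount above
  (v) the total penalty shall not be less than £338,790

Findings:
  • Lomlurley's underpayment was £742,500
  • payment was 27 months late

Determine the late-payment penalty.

£338,790

Accrued rate: 2% × 27 = 54%, capped at 30% → 30%
Failure-to-pay penalty: 30% of £742,500 = £222,750
Penalty before surcharge: £222,750 + £3,190 = £225,940
Administrative surcharge: 20% of £225,940 = £45,188
Total penalty: £225,940 + £45,188 = £271,128
Minimum £338,790: £271,128 is below the minimum → £338,790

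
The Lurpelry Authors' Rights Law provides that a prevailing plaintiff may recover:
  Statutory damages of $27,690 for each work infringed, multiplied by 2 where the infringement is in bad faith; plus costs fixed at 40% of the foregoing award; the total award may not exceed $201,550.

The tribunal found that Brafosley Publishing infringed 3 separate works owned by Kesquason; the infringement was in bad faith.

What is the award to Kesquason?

$201,550

Statutory damages: 3 × $27,690 = $83,070
Doubled: 2 × $83,070 = $166,140
Costs: 40% of $166,140 = $66,456
Award plus costs: $166,140 + $66,456 = $232,596
Cap at $201,550: $232,596 exceeds the cap → $201,550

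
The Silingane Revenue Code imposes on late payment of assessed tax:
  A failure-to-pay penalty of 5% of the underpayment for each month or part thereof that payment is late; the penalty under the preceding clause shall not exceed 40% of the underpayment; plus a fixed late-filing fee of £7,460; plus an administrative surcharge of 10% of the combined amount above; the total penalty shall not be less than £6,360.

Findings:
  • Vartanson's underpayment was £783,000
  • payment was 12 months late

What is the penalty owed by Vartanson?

Accrued rate: 5% × 12 = 60%, capped at 40% → 40%
Failure-to-pay penalty: 40% of £783,000 = £313,200
Penalty before surcharge: £313,200 + £7,460 = £320,660
Administrative surcharge: 10% of £320,660 = £32,066
Total penalty: £320,660 + £32,066 = £352,726
Minimum £6,360: £352,726 meets the minimum, no increase.

£352,726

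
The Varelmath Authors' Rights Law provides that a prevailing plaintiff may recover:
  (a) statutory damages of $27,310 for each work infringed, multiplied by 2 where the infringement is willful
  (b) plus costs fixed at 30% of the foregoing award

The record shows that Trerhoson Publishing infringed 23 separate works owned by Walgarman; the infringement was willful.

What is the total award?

Statutory damages: 23 × $27,310 = $628,130
Doubled: 2 × $628,130 = $1,256,260
Costs: 30% of $1,256,260 = $376,878
Award plus costs: $1,256,260 + $376,878 = $1,633,138

Award: $1,633,138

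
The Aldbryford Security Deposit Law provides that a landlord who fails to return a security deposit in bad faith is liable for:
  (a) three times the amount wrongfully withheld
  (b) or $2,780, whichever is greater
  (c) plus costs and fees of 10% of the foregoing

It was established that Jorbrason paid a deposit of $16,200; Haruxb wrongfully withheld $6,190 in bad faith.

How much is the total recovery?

$20,427

Trebled: 3 × $6,190 = $18,570
Minimum $2,780: $18,570 meets the minimum, no increase.
Costs and fees: 10% of $18,570 = $1,857
Total recovery: $18,570 + $1,857 = $20,427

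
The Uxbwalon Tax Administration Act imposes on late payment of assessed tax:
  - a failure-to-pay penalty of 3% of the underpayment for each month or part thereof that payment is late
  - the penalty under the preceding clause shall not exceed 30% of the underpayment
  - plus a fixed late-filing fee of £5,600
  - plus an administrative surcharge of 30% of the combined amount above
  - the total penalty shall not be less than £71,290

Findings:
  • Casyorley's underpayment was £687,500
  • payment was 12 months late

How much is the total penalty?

Accrued rate: 3% × 12 = 36%, capped at 30% → 30%
Failure-to-pay penalty: 30% of £687,500 = £206,250
Penalty before surcharge: £206,250 + £5,600 = £211,850
Administrative surcharge: 30% of £211,850 = £63,555
Total penalty: £211,850 + £63,555 = £275,405
Minimum £71,290: £275,405 meets the minimum, no increase.

£275,405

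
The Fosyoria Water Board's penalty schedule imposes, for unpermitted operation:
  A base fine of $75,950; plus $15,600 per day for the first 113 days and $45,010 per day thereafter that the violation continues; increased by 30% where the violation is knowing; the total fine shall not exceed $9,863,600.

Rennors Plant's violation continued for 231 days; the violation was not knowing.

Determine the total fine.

$7,149,930

First 113 days: 113 × $15,600 = $1,762,800
Remaining days: (231 − 113) × $45,010 = $5,311,180
Per-day component: $1,762,800 + $5,311,180 = $7,073,980
Base plus per-day: $75,950 + $7,073,980 = $7,149,930
The violation was not knowing: no 30% increase.
Cap at $9,863,600: $7,149,930 is within the cap, no reduction.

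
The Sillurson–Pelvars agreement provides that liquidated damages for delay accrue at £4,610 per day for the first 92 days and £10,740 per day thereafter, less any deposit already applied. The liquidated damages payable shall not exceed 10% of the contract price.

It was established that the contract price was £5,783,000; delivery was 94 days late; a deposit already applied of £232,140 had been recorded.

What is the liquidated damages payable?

First 92 days: 92 × £4,610 = £424,120
Remaining days: (94 − 92) × £10,740 = £21,480
Accrued per-day damages: £424,120 + £21,480 = £445,600
Less deposit already applied: £445,600 − £232,140 = £213,460
Cap: 10% of £5,783,000 = £578,300
Cap at £578,300: £213,460 is within the cap, no reduction.

£213,460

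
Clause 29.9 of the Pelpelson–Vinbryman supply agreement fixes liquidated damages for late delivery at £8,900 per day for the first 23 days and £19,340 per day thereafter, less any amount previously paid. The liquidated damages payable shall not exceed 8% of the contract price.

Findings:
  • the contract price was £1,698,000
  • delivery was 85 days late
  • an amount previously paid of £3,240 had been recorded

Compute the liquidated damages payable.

£135,840

First 23 days: 23 × £8,900 = £204,700
Remaining days: (85 − 23) × £19,340 = £1,199,080
Accrued per-day damages: £204,700 + £1,199,080 = £1,403,780
Less amount previously paid: £1,403,780 − £3,240 = £1,400,540
Cap: 8% of £1,698,000 = £135,840
Cap at £135,840: £1,400,540 exceeds the cap → £135,840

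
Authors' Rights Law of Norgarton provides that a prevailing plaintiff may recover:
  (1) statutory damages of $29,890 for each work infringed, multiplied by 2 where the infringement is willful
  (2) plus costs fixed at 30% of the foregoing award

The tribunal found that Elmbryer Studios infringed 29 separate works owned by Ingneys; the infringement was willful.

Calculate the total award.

$2,253,706

Statutory damages: 29 × $29,890 = $866,810
Doubled: 2 × $866,810 = $1,733,620
Costs: 30% of $1,733,620 = $520,086
Award plus costs: $1,733,620 + $520,086 = $2,253,706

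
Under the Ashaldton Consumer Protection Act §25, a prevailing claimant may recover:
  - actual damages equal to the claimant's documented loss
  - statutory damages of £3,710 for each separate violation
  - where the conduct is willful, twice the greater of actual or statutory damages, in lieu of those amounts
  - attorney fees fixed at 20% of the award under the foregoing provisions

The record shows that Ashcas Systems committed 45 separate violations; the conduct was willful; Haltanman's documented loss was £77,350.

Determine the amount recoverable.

£400,680

Statutory damages: 45 × £3,710 = £166,950
Greater of actual damages (£77,350) or statutory damages (£166,950): £166,950
Doubled: 2 × £166,950 = £333,900
Attorney fees: 20% of £333,900 = £66,780
Total recovery: £333,900 + £66,780 = £400,680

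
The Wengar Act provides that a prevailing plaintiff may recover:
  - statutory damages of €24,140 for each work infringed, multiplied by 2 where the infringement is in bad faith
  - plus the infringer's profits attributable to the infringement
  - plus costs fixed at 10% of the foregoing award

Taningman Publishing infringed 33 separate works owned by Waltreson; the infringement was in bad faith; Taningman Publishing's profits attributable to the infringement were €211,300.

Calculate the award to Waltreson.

€1,984,994

Statutory damages: 33 × €24,140 = €796,620
Doubled: 2 × €796,620 = €1,593,240
Combined award: €1,593,240 + €211,300 = €1,804,540
Costs: 10% of €1,804,540 = €180,454
Award plus costs: €1,804,540 + €180,454 = €1,984,994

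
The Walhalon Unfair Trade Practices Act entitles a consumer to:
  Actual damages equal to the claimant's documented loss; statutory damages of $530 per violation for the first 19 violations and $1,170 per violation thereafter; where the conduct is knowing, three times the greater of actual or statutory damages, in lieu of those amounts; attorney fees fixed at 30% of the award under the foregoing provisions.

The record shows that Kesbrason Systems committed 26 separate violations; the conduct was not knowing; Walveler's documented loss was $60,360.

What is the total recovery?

$102,206

First 19 violations: 19 × $530 = $10,070
Remaining violations: (26 − 19) × $1,170 = $8,190
Statutory damages: $10,070 + $8,190 = $18,260
Conduct not knowing: the in-lieu enhancement does not apply.
Actual plus statutory damages: $60,360 + $18,260 = $78,620
Attorney fees: 30% of $78,620 = $23,586
Total recovery: $78,620 + $23,586 = $102,206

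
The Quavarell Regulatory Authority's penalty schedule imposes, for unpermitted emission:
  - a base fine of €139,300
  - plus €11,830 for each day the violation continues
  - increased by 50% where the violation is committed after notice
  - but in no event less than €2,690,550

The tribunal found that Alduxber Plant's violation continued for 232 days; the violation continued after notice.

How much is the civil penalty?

€4,325,790

Per-day component: 232 × €11,830 = €2,744,560
Base plus per-day: €139,300 + €2,744,560 = €2,883,860
Enhancement: 50% of €2,883,860 = €1,441,930
Enhanced fine: €2,883,860 + €1,441,930 = €4,325,790
Minimum €2,690,550: €4,325,790 meets the minimum, no increase.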